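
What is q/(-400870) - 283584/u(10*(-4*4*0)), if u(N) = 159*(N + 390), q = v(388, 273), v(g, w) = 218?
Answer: -1894897271/414299145 ≈ -4.5737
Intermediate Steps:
q = 218
u(N) = 62010 + 159*N (u(N) = 159*(390 + N) = 62010 + 159*N)
q/(-400870) - 283584/u(10*(-4*4*0)) = 218/(-400870) - 283584/(62010 + 159*(10*(-4*4*0))) = 218*(-1/400870) - 283584/(62010 + 159*(10*(-16*0))) = -109/200435 - 283584/(62010 + 159*(10*0)) = -109/200435 - 283584/(62010 + 159*0) = -109/200435 - 283584/(62010 + 0) = -109/200435 - 283584/62010 = -109/200435 - 283584*1/62010 = -109/200435 - 47264/10335 = -1894897271/414299145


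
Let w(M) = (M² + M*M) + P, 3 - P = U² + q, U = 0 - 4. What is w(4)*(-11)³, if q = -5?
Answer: -31944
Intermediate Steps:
U = -4
P = -8 (P = 3 - ((-4)² - 5) = 3 - (16 - 5) = 3 - 1*11 = 3 - 11 = -8)
w(M) = -8 + 2*M² (w(M) = (M² + M*M) - 8 = (M² + M²) - 8 = 2*M² - 8 = -8 + 2*M²)
w(4)*(-11)³ = (-8 + 2*4²)*(-11)³ = (-8 + 2*16)*(-1331) = (-8 + 32)*(-1331) = 24*(-1331) = -31944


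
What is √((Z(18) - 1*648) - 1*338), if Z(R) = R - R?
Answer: I*√986 ≈ 31.401*I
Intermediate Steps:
Z(R) = 0
√((Z(18) - 1*648) - 1*338) = √((0 - 1*648) - 1*338) = √((0 - 648) - 338) = √(-648 - 338) = √(-986) = I*√986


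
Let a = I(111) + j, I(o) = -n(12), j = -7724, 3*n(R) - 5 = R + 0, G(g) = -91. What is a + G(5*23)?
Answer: -23462/3 ≈ -7820.7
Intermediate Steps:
n(R) = 5/3 + R/3 (n(R) = 5/3 + (R + 0)/3 = 5/3 + R/3)
I(o) = -17/3 (I(o) = -(5/3 + (⅓)*12) = -(5/3 + 4) = -1*17/3 = -17/3)
a = -23189/3 (a = -17/3 - 7724 = -23189/3 ≈ -7729.7)
a + G(5*23) = -23189/3 - 91 = -23462/3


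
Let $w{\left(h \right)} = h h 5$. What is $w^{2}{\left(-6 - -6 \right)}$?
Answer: $0$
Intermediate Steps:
$w{\left(h \right)} = 5 h^{2}$ ($w{\left(h \right)} = h^{2} \cdot 5 = 5 h^{2}$)
$w^{2}{\left(-6 - -6 \right)} = \left(5 \left(-6 - -6\right)^{2}\right)^{2} = \left(5 \left(-6 + 6\right)^{2}\right)^{2} = \left(5 \cdot 0^{2}\right)^{2} = \left(5 \cdot 0\right)^{2} = 0^{2} = 0$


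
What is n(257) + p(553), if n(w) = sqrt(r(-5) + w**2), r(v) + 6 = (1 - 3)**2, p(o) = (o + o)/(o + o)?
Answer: 1 + sqrt(66047) ≈ 258.00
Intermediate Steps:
p(o) = 1 (p(o) = (2*o)/((2*o)) = (2*o)*(1/(2*o)) = 1)
r(v) = -2 (r(v) = -6 + (1 - 3)**2 = -6 + (-2)**2 = -6 + 4 = -2)
n(w) = sqrt(-2 + w**2)
n(257) + p(553) = sqrt(-2 + 257**2) + 1 = sqrt(-2 + 66049) + 1 = sqrt(66047) + 1 = 1 + sqrt(66047)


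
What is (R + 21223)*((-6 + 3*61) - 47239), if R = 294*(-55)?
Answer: -237804286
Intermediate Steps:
R = -16170
(R + 21223)*((-6 + 3*61) - 47239) = (-16170 + 21223)*((-6 + 3*61) - 47239) = 5053*((-6 + 183) - 47239) = 5053*(177 - 47239) = 5053*(-47062) = -237804286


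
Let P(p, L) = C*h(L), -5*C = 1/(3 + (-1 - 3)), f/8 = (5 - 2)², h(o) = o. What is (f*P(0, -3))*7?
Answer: -1512/5 ≈ -302.40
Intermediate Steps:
f = 72 (f = 8*(5 - 2)² = 8*3² = 8*9 = 72)
C = ⅕ (C = -1/(5*(3 + (-1 - 3))) = -1/(5*(3 - 4)) = -⅕/(-1) = -⅕*(-1) = ⅕ ≈ 0.20000)
P(p, L) = L/5
(f*P(0, -3))*7 = (72*((⅕)*(-3)))*7 = (72*(-⅗))*7 = -216/5*7 = -1512/5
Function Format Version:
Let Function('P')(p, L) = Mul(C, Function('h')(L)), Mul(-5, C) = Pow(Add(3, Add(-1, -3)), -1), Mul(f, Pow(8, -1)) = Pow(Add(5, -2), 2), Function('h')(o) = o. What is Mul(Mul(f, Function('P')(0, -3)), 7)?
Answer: Rational(-1512, 5) ≈ -302.40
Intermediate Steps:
f = 72 (f = Mul(8, Pow(Add(5, -2), 2)) = Mul(8, Pow(3, 2)) = Mul(8, 9) = 72)
C = Rational(1, 5) (C = Mul(Rational(-1, 5), Pow(Add(3, Add(-1, -3)), -1)) = Mul(Rational(-1, 5), Pow(Add(3, -4), -1)) = Mul(Rational(-1, 5), Pow(-1, -1)) = Mul(Rational(-1, 5), -1) = Rational(1, 5) ≈ 0.20000)
Function('P')(p, L) = Mul(Rational(1, 5), L)
Mul(Mul(f, Function('P')(0, -3)), 7) = Mul(Mul(72, Mul(Rational(1, 5), -3)), 7) = Mul(Mul(72, Rational(-3, 5)), 7) = Mul(Rational(-216, 5), 7) = Rational(-1512, 5)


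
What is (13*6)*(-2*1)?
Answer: -156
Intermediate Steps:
(13*6)*(-2*1) = 78*(-2) = -156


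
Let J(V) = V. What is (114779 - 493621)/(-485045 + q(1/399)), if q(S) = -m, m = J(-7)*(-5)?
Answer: 189421/242540 ≈ 0.78099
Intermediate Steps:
m = 35 (m = -7*(-5) = 35)
q(S) = -35 (q(S) = -1*35 = -35)
(114779 - 493621)/(-485045 + q(1/399)) = (114779 - 493621)/(-485045 - 35) = -378842/(-485080) = -378842*(-1/485080) = 189421/242540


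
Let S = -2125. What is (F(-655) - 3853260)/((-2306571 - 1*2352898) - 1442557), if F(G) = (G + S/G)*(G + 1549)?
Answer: 290553390/399682703 ≈ 0.72696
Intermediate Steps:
F(G) = (1549 + G)*(G - 2125/G) (F(G) = (G - 2125/G)*(G + 1549) = (G - 2125/G)*(1549 + G) = (1549 + G)*(G - 2125/G))
(F(-655) - 3853260)/((-2306571 - 1*2352898) - 1442557) = ((-2125 + (-655)² - 3291625/(-655) + 1549*(-655)) - 3853260)/((-2306571 - 1*2352898) - 1442557) = ((-2125 + 429025 - 3291625*(-1/655) - 1014595) - 3853260)/((-2306571 - 2352898) - 1442557) = ((-2125 + 429025 + 658325/131 - 1014595) - 3853260)/(-4659469 - 1442557) = (-76329720/131 - 3853260)/(-6102026) = -581106780/131*(-1/6102026) = 290553390/399682703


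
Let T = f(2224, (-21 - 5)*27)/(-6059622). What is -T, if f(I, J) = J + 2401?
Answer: 1699/6059622 ≈ 0.00028038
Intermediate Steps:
f(I, J) = 2401 + J
T = -1699/6059622 (T = (2401 + (-21 - 5)*27)/(-6059622) = (2401 - 26*27)*(-1/6059622) = (2401 - 702)*(-1/6059622) = 1699*(-1/6059622) = -1699/6059622 ≈ -0.00028038)
-T = -1*(-1699/6059622) = 1699/6059622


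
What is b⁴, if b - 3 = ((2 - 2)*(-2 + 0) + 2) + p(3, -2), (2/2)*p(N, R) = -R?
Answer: 2401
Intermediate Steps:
p(N, R) = -R
b = 7 (b = 3 + (((2 - 2)*(-2 + 0) + 2) - 1*(-2)) = 3 + ((0*(-2) + 2) + 2) = 3 + ((0 + 2) + 2) = 3 + (2 + 2) = 3 + 4 = 7)
b⁴ = 7⁴ = 2401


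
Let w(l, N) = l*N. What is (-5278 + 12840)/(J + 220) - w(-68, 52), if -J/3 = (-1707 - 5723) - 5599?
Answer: 138997114/39307 ≈ 3536.2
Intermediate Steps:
J = 39087 (J = -3*((-1707 - 5723) - 5599) = -3*(-7430 - 5599) = -3*(-13029) = 39087)
w(l, N) = N*l
(-5278 + 12840)/(J + 220) - w(-68, 52) = (-5278 + 12840)/(39087 + 220) - 52*(-68) = 7562/39307 - 1*(-3536) = 7562*(1/39307) + 3536 = 7562/39307 + 3536 = 138997114/39307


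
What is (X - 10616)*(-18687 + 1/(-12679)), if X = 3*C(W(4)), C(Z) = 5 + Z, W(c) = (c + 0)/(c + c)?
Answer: 2511365758163/12679 ≈ 1.9807e+8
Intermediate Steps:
W(c) = ½ (W(c) = c/((2*c)) = c*(1/(2*c)) = ½)
X = 33/2 (X = 3*(5 + ½) = 3*(11/2) = 33/2 ≈ 16.500)
(X - 10616)*(-18687 + 1/(-12679)) = (33/2 - 10616)*(-18687 + 1/(-12679)) = -21199*(-18687 - 1/12679)/2 = -21199/2*(-236932474/12679) = 2511365758163/12679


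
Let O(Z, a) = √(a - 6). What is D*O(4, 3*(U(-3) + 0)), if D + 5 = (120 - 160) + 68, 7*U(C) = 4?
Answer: 23*I*√210/7 ≈ 47.615*I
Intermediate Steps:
U(C) = 4/7 (U(C) = (⅐)*4 = 4/7)
O(Z, a) = √(-6 + a)
D = 23 (D = -5 + ((120 - 160) + 68) = -5 + (-40 + 68) = -5 + 28 = 23)
D*O(4, 3*(U(-3) + 0)) = 23*√(-6 + 3*(4/7 + 0)) = 23*√(-6 + 3*(4/7)) = 23*√(-6 + 12/7) = 23*√(-30/7) = 23*(I*√210/7) = 23*I*√210/7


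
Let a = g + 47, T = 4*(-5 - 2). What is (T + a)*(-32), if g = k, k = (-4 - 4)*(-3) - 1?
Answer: -1344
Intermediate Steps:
k = 23 (k = -8*(-3) - 1 = 24 - 1 = 23)
g = 23
T = -28 (T = 4*(-7) = -28)
a = 70 (a = 23 + 47 = 70)
(T + a)*(-32) = (-28 + 70)*(-32) = 42*(-32) = -1344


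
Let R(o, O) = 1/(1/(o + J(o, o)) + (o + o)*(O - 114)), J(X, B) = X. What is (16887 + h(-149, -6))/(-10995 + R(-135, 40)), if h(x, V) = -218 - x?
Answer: -30242121994/19771205245 ≈ -1.5296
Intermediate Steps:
R(o, O) = 1/(1/(2*o) + 2*o*(-114 + O)) (R(o, O) = 1/(1/(o + o) + (o + o)*(O - 114)) = 1/(1/(2*o) + (2*o)*(-114 + O)) = 1/(1/(2*o) + 2*o*(-114 + O)))
(16887 + h(-149, -6))/(-10995 + R(-135, 40)) = (16887 + (-218 - 1*(-149)))/(-10995 + 2*(-135)/(1 - 456*(-135)² + 4*40*(-135)²)) = (16887 + (-218 + 149))/(-10995 + 2*(-135)/(1 - 456*18225 + 4*40*18225)) = (16887 - 69)/(-10995 + 2*(-135)/(1 - 8310600 + 2916000)) = 16818/(-10995 + 2*(-135)/(-5394599)) = 16818/(-10995 + 2*(-135)*(-1/5394599)) = 16818/(-10995 + 270/5394599) = 16818/(-59313615735/5394599) = 16818*(-5394599/59313615735) = -30242121994/19771205245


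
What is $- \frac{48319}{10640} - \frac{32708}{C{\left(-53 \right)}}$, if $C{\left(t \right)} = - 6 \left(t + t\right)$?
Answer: $- \frac{94686001}{1691760} \approx -55.969$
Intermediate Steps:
$C{\left(t \right)} = - 12 t$ ($C{\left(t \right)} = - 6 \cdot 2 t = - 12 t$)
$- \frac{48319}{10640} - \frac{32708}{C{\left(-53 \right)}} = - \frac{48319}{10640} - \frac{32708}{\left(-12\right) \left(-53\right)} = \left(-48319\right) \frac{1}{10640} - \frac{32708}{636} = - \frac{48319}{10640} - \frac{8177}{159} = - \frac{94686001}{1691760}$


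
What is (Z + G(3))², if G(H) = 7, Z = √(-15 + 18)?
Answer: (7 + √3)² ≈ 76.249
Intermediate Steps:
Z = √3 ≈ 1.7320
(Z + G(3))² = (√3 + 7)² = (7 + √3)²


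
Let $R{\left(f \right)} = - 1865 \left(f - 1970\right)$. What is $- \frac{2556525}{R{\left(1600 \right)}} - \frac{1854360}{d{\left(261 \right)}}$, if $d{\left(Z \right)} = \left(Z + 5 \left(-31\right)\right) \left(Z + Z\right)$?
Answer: $- \frac{1578954177}{42424274} \approx -37.218$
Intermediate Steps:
$d{\left(Z \right)} = 2 Z \left(-155 + Z\right)$ ($d{\left(Z \right)} = \left(Z - 155\right) 2 Z = \left(-155 + Z\right) 2 Z = 2 Z \left(-155 + Z\right)$)
$R{\left(f \right)} = 3674050 - 1865 f$ ($R{\left(f \right)} = - 1865 \left(-1970 + f\right) = 3674050 - 1865 f$)
$- \frac{2556525}{R{\left(1600 \right)}} - \frac{1854360}{d{\left(261 \right)}} = - \frac{2556525}{3674050 - 2984000} - \frac{1854360}{2 \cdot 261 \left(-155 + 261\right)} = - \frac{2556525}{3674050 - 2984000} - \frac{1854360}{2 \cdot 261 \cdot 106} = - \frac{2556525}{690050} - \frac{1854360}{55332} = \left(-2556525\right) \frac{1}{690050} - \frac{51510}{1537} = - \frac{102261}{27602} - \frac{51510}{1537} = - \frac{1578954177}{42424274}$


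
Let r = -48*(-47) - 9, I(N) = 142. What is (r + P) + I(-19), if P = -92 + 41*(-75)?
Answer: -778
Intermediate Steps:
r = 2247 (r = 2256 - 9 = 2247)
P = -3167 (P = -92 - 3075 = -3167)
(r + P) + I(-19) = (2247 - 3167) + 142 = -920 + 142 = -778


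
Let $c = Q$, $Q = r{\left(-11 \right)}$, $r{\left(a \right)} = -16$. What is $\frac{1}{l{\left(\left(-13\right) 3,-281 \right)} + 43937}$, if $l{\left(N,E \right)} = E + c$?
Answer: $\frac{1}{43640} \approx 2.2915 \cdot 10^{-5}$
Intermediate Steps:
$Q = -16$
$c = -16$
$l{\left(N,E \right)} = -16 + E$ ($l{\left(N,E \right)} = E - 16 = -16 + E$)
$\frac{1}{l{\left(\left(-13\right) 3,-281 \right)} + 43937} = \frac{1}{\left(-16 - 281\right) + 43937} = \frac{1}{-297 + 43937} = \frac{1}{43640}$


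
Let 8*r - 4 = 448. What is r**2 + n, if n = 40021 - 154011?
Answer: -443191/4 ≈ -1.1080e+5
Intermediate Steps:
r = 113/2 (r = 1/2 + (1/8)*448 = 1/2 + 56 = 113/2 ≈ 56.500)
n = -113990
r**2 + n = (113/2)**2 - 113990 = 12769/4 - 113990 = -443191/4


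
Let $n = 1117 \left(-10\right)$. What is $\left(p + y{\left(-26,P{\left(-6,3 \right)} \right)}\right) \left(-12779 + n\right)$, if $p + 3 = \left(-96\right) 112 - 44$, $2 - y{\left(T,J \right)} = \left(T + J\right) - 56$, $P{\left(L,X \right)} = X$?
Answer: $256685382$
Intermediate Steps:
$n = -11170$
$y{\left(T,J \right)} = 58 - J - T$ ($y{\left(T,J \right)} = 2 - \left(\left(T + J\right) - 56\right) = 2 - \left(\left(J + T\right) - 56\right) = 2 - \left(-56 + J + T\right) = 58 - J - T$)
$p = -10799$ ($p = -3 - 10796 = -10799$)
$\left(p + y{\left(-26,P{\left(-6,3 \right)} \right)}\right) \left(-12779 + n\right) = \left(-10799 - -81\right) \left(-12779 - 11170\right) = \left(-10799 + \left(58 - 3 + 26\right)\right) \left(-23949\right) = \left(-10799 + 81\right) \left(-23949\right) = \left(-10718\right) \left(-23949\right) = 256685382$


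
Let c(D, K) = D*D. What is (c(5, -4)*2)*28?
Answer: 1400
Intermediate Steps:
c(D, K) = D²
(c(5, -4)*2)*28 = (5²*2)*28 = (25*2)*28 = 50*28 = 1400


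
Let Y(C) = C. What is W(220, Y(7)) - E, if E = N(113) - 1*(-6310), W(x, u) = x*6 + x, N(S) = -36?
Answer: -4734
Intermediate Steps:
W(x, u) = 7*x (W(x, u) = 6*x + x = 7*x)
E = 6274 (E = -36 - 1*(-6310) = -36 + 6310 = 6274)
W(220, Y(7)) - E = 7*220 - 1*6274 = 1540 - 6274 = -4734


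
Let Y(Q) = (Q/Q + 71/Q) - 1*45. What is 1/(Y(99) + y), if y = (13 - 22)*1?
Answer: -99/5176 ≈ -0.019127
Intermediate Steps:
y = -9 (y = -9*1 = -9)
Y(Q) = -44 + 71/Q (Y(Q) = (1 + 71/Q) - 45 = -44 + 71/Q)
1/(Y(99) + y) = 1/((-44 + 71/99) - 9) = 1/(-4285/99 - 9) = 1/(-5176/99) = -99/5176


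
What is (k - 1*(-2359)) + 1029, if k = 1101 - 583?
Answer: 3906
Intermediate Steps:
k = 518
(k - 1*(-2359)) + 1029 = (518 - 1*(-2359)) + 1029 = (518 + 2359) + 1029 = 2877 + 1029 = 3906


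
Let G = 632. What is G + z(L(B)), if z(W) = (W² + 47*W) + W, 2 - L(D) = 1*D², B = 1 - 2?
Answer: 681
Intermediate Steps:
B = -1
L(D) = 2 - D²
z(W) = W² + 48*W
G + z(L(B)) = 632 + (2 - 1*(-1)²)*(48 + (2 - 1*(-1)²)) = 632 + (2 - 1*1)*(48 + (2 - 1*1)) = 632 + (2 - 1)*(48 + (2 - 1)) = 632 + 1*(48 + 1) = 632 + 1*49 = 632 + 49 = 681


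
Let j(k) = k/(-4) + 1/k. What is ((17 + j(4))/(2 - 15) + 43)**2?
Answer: 27889/16 ≈ 1743.1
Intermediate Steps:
j(k) = 1/k - k/4 (j(k) = k*(-1/4) + 1/k = -k/4 + 1/k = 1/k - k/4)
((17 + j(4))/(2 - 15) + 43)**2 = ((17 + (1/4 - 1/4*4))/(2 - 15) + 43)**2 = ((17 + (1/4 - 1))/(-13) + 43)**2 = ((17 - 3/4)*(-1/13) + 43)**2 = ((65/4)*(-1/13) + 43)**2 = (-5/4 + 43)**2 = (167/4)**2 = 27889/16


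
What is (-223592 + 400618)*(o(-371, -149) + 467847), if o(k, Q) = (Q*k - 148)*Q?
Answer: -1371362357472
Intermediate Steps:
o(k, Q) = Q*(-148 + Q*k) (o(k, Q) = (-148 + Q*k)*Q = Q*(-148 + Q*k))
(-223592 + 400618)*(o(-371, -149) + 467847) = (-223592 + 400618)*(-149*(-148 - 149*(-371)) + 467847) = 177026*(-149*(-148 + 55279) + 467847) = 177026*(-149*55131 + 467847) = 177026*(-8214519 + 467847) = 177026*(-7746672) = -1371362357472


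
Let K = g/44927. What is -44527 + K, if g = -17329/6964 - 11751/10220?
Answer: -17797152719260833/399693504770 ≈ -44527.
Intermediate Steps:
g = -32367043/8896510 (g = -17329*1/6964 - 11751*1/10220 = -17329/6964 - 11751/10220 = -32367043/8896510 ≈ -3.6382)
K = -32367043/399693504770 (K = -32367043/8896510/44927 = -32367043/8896510*1/44927 = -32367043/399693504770 ≈ -8.0980e-5)
-44527 + K = -44527 - 32367043/399693504770 = -17797152719260833/399693504770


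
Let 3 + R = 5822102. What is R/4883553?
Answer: 5822099/4883553 ≈ 1.1922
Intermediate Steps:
R = 5822099 (R = -3 + 5822102 = 5822099)
R/4883553 = 5822099/4883553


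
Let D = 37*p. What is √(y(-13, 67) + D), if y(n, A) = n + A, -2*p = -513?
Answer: 3*√4242/2 ≈ 97.696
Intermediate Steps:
p = 513/2 (p = -½*(-513) = 513/2 ≈ 256.50)
y(n, A) = A + n
D = 18981/2 (D = 37*(513/2) = 18981/2 ≈ 9490.5)
√(y(-13, 67) + D) = √((67 - 13) + 18981/2) = √(54 + 18981/2) = √(19089/2) = 3*√4242/2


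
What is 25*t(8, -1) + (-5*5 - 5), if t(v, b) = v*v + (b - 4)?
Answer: 1445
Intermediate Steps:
t(v, b) = -4 + b + v**2 (t(v, b) = v**2 + (-4 + b) = -4 + b + v**2)
25*t(8, -1) + (-5*5 - 5) = 25*(-4 - 1 + 8**2) + (-5*5 - 5) = 25*(-4 - 1 + 64) + (-25 - 5) = 25*59 - 30 = 1475 - 30 = 1445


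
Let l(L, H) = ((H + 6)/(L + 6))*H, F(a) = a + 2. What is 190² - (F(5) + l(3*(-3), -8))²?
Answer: 324875/9 ≈ 36097.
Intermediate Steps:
F(a) = 2 + a
l(L, H) = H*(6 + H)/(6 + L) (l(L, H) = ((6 + H)/(6 + L))*H = H*(6 + H)/(6 + L))
190² - (F(5) + l(3*(-3), -8))² = 190² - ((2 + 5) - 8*(6 - 8)/(6 + 3*(-3)))² = 36100 - (7 - 8*(-2)/(6 - 9))² = 36100 - (7 - 8*(-2)/(-3))² = 36100 - (7 - 8*(-⅓)*(-2))² = 36100 - (7 - 16/3)² = 36100 - (5/3)² = 36100 - 1*25/9 = 36100 - 25/9 = 324875/9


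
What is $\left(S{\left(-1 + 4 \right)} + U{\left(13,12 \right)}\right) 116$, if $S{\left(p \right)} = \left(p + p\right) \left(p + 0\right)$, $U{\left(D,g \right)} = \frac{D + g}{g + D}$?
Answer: $2204$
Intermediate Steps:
$U{\left(D,g \right)} = 1$ ($U{\left(D,g \right)} = \frac{D + g}{D + g} = 1$)
$S{\left(p \right)} = 2 p^{2}$ ($S{\left(p \right)} = 2 p p = 2 p^{2}$)
$\left(S{\left(-1 + 4 \right)} + U{\left(13,12 \right)}\right) 116 = \left(2 \left(-1 + 4\right)^{2} + 1\right) 116 = \left(2 \cdot 3^{2} + 1\right) 116 = \left(2 \cdot 9 + 1\right) 116 = \left(18 + 1\right) 116 = 19 \cdot 116 = 2204$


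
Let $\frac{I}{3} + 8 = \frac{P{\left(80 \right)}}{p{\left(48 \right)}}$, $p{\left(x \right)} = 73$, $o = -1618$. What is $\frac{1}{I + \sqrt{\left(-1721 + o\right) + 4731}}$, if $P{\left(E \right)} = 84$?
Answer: $\frac{9125}{430664} + \frac{5329 \sqrt{87}}{1291992} \approx 0.05966$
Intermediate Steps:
$I = - \frac{1500}{73}$ ($I = -24 + 3 \cdot \frac{84}{73} = -24 + \frac{252}{73} = - \frac{1500}{73} \approx -20.548$)
$\frac{1}{I + \sqrt{\left(-1721 + o\right) + 4731}} = \frac{1}{- \frac{1500}{73} + \sqrt{\left(-1721 - 1618\right) + 4731}} = \frac{1}{- \frac{1500}{73} + \sqrt{-3339 + 4731}} = \frac{1}{- \frac{1500}{73} + \sqrt{1392}} = \frac{1}{- \frac{1500}{73} + 4 \sqrt{87}}$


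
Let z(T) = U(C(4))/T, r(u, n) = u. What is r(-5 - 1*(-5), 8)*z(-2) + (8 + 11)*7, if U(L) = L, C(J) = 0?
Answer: 133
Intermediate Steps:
z(T) = 0 (z(T) = 0/T = 0)
r(-5 - 1*(-5), 8)*z(-2) + (8 + 11)*7 = (-5 - 1*(-5))*0 + (8 + 11)*7 = (-5 + 5)*0 + 19*7 = 0*0 + 133 = 0 + 133 = 133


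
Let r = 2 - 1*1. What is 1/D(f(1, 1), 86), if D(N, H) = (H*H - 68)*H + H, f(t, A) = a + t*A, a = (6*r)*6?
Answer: 1/630294 ≈ 1.5866e-6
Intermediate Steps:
r = 1 (r = 2 - 1 = 1)
a = 36 (a = (6*1)*6 = 6*6 = 36)
f(t, A) = 36 + A*t (f(t, A) = 36 + t*A = 36 + A*t)
D(N, H) = H + H*(-68 + H²) (D(N, H) = (H² - 68)*H + H = (-68 + H²)*H + H = H*(-68 + H²) + H = H + H*(-68 + H²))
1/D(f(1, 1), 86) = 1/(86*(-67 + 86²)) = 1/(86*(-67 + 7396)) = 1/(86*7329) = 1/630294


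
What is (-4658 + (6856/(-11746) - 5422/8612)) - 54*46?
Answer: -180645706267/25289138 ≈ -7143.2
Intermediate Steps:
(-4658 + (6856/(-11746) - 5422/8612)) - 54*46 = (-4658 + (6856*(-1/11746) - 5422*1/8612)) - 2484 = (-4658 + (-3428/5873 - 2711/4306)) - 2484 = (-4658 - 30682671/25289138) - 2484 = -117827487475/25289138 - 2484 = -180645706267/25289138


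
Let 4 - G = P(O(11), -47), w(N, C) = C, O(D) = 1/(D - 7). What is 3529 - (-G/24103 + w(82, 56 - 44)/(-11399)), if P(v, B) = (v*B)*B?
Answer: 3878348528189/1099000388 ≈ 3529.0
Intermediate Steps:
O(D) = 1/(-7 + D)
P(v, B) = v*B² (P(v, B) = (B*v)*B = v*B²)
G = -2193/4 (G = 4 - (-47)²/(-7 + 11) = 4 - 2209/4 = -2193/4 ≈ -548.25)
3529 - (-G/24103 + w(82, 56 - 44)/(-11399)) = 3529 - (-1*(-2193/4)/24103 + (56 - 44)/(-11399)) = 3529 - ((2193/4)*(1/24103) + 12*(-1/11399)) = 3529 - (2193/96412 - 12/11399) = 3529 - 1*23841063/1099000388 = 3529 - 23841063/1099000388 = 3878348528189/1099000388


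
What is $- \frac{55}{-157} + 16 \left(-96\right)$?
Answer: $- \frac{241097}{157} \approx -1535.7$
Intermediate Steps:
$- \frac{55}{-157} + 16 \left(-96\right) = \left(-55\right) \left(- \frac{1}{157}\right) - 1536 = \frac{55}{157} - 1536 = - \frac{241097}{157}$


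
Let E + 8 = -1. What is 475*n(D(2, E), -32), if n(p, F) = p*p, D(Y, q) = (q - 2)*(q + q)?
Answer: 18621900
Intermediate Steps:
E = -9 (E = -8 - 1 = -9)
D(Y, q) = 2*q*(-2 + q) (D(Y, q) = (-2 + q)*(2*q) = 2*q*(-2 + q))
n(p, F) = p²
475*n(D(2, E), -32) = 475*(2*(-9)*(-2 - 9))² = 475*(2*(-9)*(-11))² = 475*198² = 475*39204 = 18621900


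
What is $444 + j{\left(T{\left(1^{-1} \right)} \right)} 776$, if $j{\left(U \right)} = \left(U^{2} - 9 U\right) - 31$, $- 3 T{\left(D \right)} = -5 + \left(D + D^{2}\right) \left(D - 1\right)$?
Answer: $- \frac{297868}{9} \approx -33096.0$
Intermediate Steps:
$T{\left(D \right)} = \frac{5}{3} - \frac{\left(-1 + D\right) \left(D + D^{2}\right)}{3}$ ($T{\left(D \right)} = - \frac{-5 + \left(D + D^{2}\right) \left(D - 1\right)}{3} = - \frac{-5 + \left(D + D^{2}\right) \left(-1 + D\right)}{3} = - \frac{-5 + \left(-1 + D\right) \left(D + D^{2}\right)}{3} = \frac{5}{3} - \frac{\left(-1 + D\right) \left(D + D^{2}\right)}{3}$)
$j{\left(U \right)} = -31 + U^{2} - 9 U$
$444 + j{\left(T{\left(1^{-1} \right)} \right)} 776 = 444 + \left(-31 + \left(\frac{5}{3} - \frac{\left(1^{-1}\right)^{3}}{3} + \frac{1}{3 \cdot 1}\right)^{2} - 9 \left(\frac{5}{3} - \frac{\left(1^{-1}\right)^{3}}{3} + \frac{1}{3 \cdot 1}\right)\right) 776 = 444 + \left(-31 + \left(\frac{5}{3} - \frac{1^{3}}{3} + \frac{1}{3} \cdot 1\right)^{2} - 9 \left(\frac{5}{3} - \frac{1^{3}}{3} + \frac{1}{3} \cdot 1\right)\right) 776 = 444 + \left(-31 + \left(\frac{5}{3} - \frac{1}{3} + \frac{1}{3}\right)^{2} - 9 \left(\frac{5}{3} - \frac{1}{3} + \frac{1}{3}\right)\right) 776 = 444 + \left(-31 + \left(\frac{5}{3}\right)^{2} - 15\right) 776 = 444 + \left(-31 + \frac{25}{9} - 15\right) 776 = 444 - \frac{301864}{9} = - \frac{297868}{9}$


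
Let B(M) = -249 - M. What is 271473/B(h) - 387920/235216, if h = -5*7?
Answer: -3996113003/3146014 ≈ -1270.2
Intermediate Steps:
h = -35
271473/B(h) - 387920/235216 = 271473/(-249 - 1*(-35)) - 387920/235216 = 271473/(-249 + 35) - 387920*1/235216 = 271473/(-214) - 24245/14701 = 271473*(-1/214) - 24245/14701 = -271473/214 - 24245/14701 = -3996113003/3146014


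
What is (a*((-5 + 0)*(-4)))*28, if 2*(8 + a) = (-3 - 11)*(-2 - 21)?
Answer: 85680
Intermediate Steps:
a = 153 (a = -8 + ((-3 - 11)*(-2 - 21))/2 = -8 + (-14*(-23))/2 = -8 + (1/2)*322 = -8 + 161 = 153)
(a*((-5 + 0)*(-4)))*28 = (153*((-5 + 0)*(-4)))*28 = (153*(-5*(-4)))*28 = (153*20)*28 = 3060*28 = 85680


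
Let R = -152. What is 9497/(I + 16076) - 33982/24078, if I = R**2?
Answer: -183790999/157229340 ≈ -1.1689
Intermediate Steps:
I = 23104 (I = (-152)**2 = 23104)
9497/(I + 16076) - 33982/24078 = 9497/(23104 + 16076) - 33982/24078 = 9497/39180 - 33982*1/24078 = 9497*(1/39180) - 16991/12039 = 9497/39180 - 16991/12039 = -183790999/157229340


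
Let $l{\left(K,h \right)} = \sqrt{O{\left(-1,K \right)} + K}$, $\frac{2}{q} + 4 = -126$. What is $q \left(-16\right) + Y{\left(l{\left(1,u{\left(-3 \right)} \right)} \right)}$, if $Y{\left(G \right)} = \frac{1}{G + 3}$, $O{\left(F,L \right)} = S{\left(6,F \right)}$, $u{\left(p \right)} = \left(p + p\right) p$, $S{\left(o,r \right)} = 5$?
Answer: $\frac{81}{65} - \frac{\sqrt{6}}{3} \approx 0.42966$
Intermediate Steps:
$q = - \frac{1}{65}$ ($q = \frac{2}{-4 - 126} = \frac{2}{-130} = 2 \left(- \frac{1}{130}\right) = - \frac{1}{65} \approx -0.015385$)
$u{\left(p \right)} = 2 p^{2}$ ($u{\left(p \right)} = 2 p p = 2 p^{2}$)
$O{\left(F,L \right)} = 5$
$l{\left(K,h \right)} = \sqrt{5 + K}$
$Y{\left(G \right)} = \frac{1}{3 + G}$
$q \left(-16\right) + Y{\left(l{\left(1,u{\left(-3 \right)} \right)} \right)} = \left(- \frac{1}{65}\right) \left(-16\right) + \frac{1}{3 + \sqrt{5 + 1}} = \frac{16}{65} + \frac{1}{3 + \sqrt{6}}$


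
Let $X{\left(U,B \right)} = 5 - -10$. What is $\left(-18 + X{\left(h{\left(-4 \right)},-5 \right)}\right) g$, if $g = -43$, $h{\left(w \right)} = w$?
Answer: $129$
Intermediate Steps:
$X{\left(U,B \right)} = 15$ ($X{\left(U,B \right)} = 5 + 10 = 15$)
$\left(-18 + X{\left(h{\left(-4 \right)},-5 \right)}\right) g = \left(-18 + 15\right) \left(-43\right) = \left(-3\right) \left(-43\right) = 129$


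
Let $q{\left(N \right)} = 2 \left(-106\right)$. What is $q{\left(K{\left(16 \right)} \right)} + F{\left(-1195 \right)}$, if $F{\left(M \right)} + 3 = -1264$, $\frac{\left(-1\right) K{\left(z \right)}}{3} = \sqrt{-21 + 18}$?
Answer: $-1479$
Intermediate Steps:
$K{\left(z \right)} = - 3 i \sqrt{3}$ ($K{\left(z \right)} = - 3 \sqrt{-21 + 18} = - 3 \sqrt{-3} = - 3 i \sqrt{3}$)
$q{\left(N \right)} = -212$
$F{\left(M \right)} = -1267$ ($F{\left(M \right)} = -3 - 1264 = -1267$)
$q{\left(K{\left(16 \right)} \right)} + F{\left(-1195 \right)} = -212 - 1267 = -1479$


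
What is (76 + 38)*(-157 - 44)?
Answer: -22914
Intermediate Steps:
(76 + 38)*(-157 - 44) = 114*(-201) = -22914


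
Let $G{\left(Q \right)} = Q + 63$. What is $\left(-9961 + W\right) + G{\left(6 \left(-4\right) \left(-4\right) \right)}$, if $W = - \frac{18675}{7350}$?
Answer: $- \frac{960845}{98} \approx -9804.5$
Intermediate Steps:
$G{\left(Q \right)} = 63 + Q$
$W = - \frac{249}{98}$ ($W = \left(-18675\right) \frac{1}{7350} = - \frac{249}{98} \approx -2.5408$)
$\left(-9961 + W\right) + G{\left(6 \left(-4\right) \left(-4\right) \right)} = \left(-9961 - \frac{249}{98}\right) + \left(63 + 6 \left(-4\right) \left(-4\right)\right) = - \frac{976427}{98} + \left(63 - -96\right) = - \frac{976427}{98} + \left(63 + 96\right) = - \frac{976427}{98} + 159 = - \frac{960845}{98}$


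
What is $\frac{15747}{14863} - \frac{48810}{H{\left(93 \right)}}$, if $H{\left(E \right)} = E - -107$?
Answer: $- \frac{72231363}{297260} \approx -242.99$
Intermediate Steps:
$H{\left(E \right)} = 107 + E$ ($H{\left(E \right)} = E + 107 = 107 + E$)
$\frac{15747}{14863} - \frac{48810}{H{\left(93 \right)}} = \frac{15747}{14863} - \frac{48810}{107 + 93} = 15747 \cdot \frac{1}{14863} - \frac{48810}{200} = \frac{15747}{14863} - \frac{4881}{20} = - \frac{72231363}{297260}$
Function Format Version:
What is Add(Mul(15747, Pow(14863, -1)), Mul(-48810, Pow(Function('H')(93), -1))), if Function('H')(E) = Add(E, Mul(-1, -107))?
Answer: Rational(-72231363, 297260) ≈ -242.99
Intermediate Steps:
Function('H')(E) = Add(107, E) (Function('H')(E) = Add(E, 107) = Add(107, E))
Add(Mul(15747, Pow(14863, -1)), Mul(-48810, Pow(Function('H')(93), -1))) = Add(Mul(15747, Pow(14863, -1)), Mul(-48810, Pow(Add(107, 93), -1))) = Add(Mul(15747, Rational(1, 14863)), Mul(-48810, Pow(200, -1))) = Add(Rational(15747, 14863), Mul(-48810, Rational(1, 200))) = Add(Rational(15747, 14863), Rational(-4881, 20)) = Rational(-72231363, 297260)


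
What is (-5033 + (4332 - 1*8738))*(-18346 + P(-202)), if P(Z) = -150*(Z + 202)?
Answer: 173167894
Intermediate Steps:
P(Z) = -30300 - 150*Z (P(Z) = -150*(202 + Z) = -30300 - 150*Z)
(-5033 + (4332 - 1*8738))*(-18346 + P(-202)) = (-5033 + (4332 - 1*8738))*(-18346 + (-30300 - 150*(-202))) = (-5033 + (4332 - 8738))*(-18346 + (-30300 + 30300)) = (-5033 - 4406)*(-18346 + 0) = -9439*(-18346) = 173167894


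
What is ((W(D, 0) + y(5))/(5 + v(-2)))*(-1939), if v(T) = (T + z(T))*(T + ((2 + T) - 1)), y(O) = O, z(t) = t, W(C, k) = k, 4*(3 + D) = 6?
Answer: -9695/17 ≈ -570.29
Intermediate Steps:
D = -3/2 (D = -3 + (1/4)*6 = -3 + 3/2 = -3/2 ≈ -1.5000)
v(T) = 2*T*(1 + 2*T) (v(T) = (T + T)*(T + ((2 + T) - 1)) = (2*T)*(T + (1 + T)) = (2*T)*(1 + 2*T) = 2*T*(1 + 2*T))
((W(D, 0) + y(5))/(5 + v(-2)))*(-1939) = ((0 + 5)/(5 + 2*(-2)*(1 + 2*(-2))))*(-1939) = (5/(5 + 2*(-2)*(1 - 4)))*(-1939) = (5/(5 + 2*(-2)*(-3)))*(-1939) = (5/(5 + 12))*(-1939) = (5/17)*(-1939) = -9695/17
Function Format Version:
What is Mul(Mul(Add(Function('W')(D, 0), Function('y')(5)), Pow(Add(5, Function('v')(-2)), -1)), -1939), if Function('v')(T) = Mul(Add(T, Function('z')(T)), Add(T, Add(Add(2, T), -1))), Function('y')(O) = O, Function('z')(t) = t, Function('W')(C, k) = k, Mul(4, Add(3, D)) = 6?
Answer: Rational(-9695, 17) ≈ -570.29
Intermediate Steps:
D = Rational(-3, 2) (D = Add(-3, Mul(Rational(1, 4), 6)) = Add(-3, Rational(3, 2)) = Rational(-3, 2) ≈ -1.5000)
Function('v')(T) = Mul(2, T, Add(1, Mul(2, T))) (Function('v')(T) = Mul(Add(T, T), Add(T, Add(Add(2, T), -1))) = Mul(Mul(2, T), Add(T, Add(1, T))) = Mul(Mul(2, T), Add(1, Mul(2, T))) = Mul(2, T, Add(1, Mul(2, T))))
Mul(Mul(Add(Function('W')(D, 0), Function('y')(5)), Pow(Add(5, Function('v')(-2)), -1)), -1939) = Mul(Mul(Add(0, 5), Pow(Add(5, Mul(2, -2, Add(1, Mul(2, -2)))), -1)), -1939) = Mul(Mul(5, Pow(Add(5, Mul(2, -2, Add(1, -4))), -1)), -1939) = Mul(Mul(5, Pow(Add(5, Mul(2, -2, -3)), -1)), -1939) = Mul(Mul(5, Pow(Add(5, 12), -1)), -1939) = Mul(Mul(5, Pow(17, -1)), -1939) = Mul(Mul(5, Rational(1, 17)), -1939) = Mul(Rational(5, 17), -1939) = Rational(-9695, 17)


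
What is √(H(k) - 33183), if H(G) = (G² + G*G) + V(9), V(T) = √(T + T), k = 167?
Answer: √(22595 + 3*√2) ≈ 150.33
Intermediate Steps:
V(T) = √2*√T (V(T) = √(2*T) = √2*√T)
H(G) = 2*G² + 3*√2 (H(G) = (G² + G*G) + √2*√9 = (G² + G²) + √2*3 = 2*G² + 3*√2)
√(H(k) - 33183) = √((2*167² + 3*√2) - 33183) = √((2*27889 + 3*√2) - 33183) = √((55778 + 3*√2) - 33183) = √(22595 + 3*√2)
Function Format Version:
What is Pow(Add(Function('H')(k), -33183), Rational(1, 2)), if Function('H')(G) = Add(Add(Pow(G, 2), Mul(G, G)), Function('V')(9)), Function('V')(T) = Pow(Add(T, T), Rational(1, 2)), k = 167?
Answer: Pow(Add(22595, Mul(3, Pow(2, Rational(1, 2)))), Rational(1, 2)) ≈ 150.33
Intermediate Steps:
Function('V')(T) = Mul(Pow(2, Rational(1, 2)), Pow(T, Rational(1, 2))) (Function('V')(T) = Pow(Mul(2, T), Rational(1, 2)) = Mul(Pow(2, Rational(1, 2)), Pow(T, Rational(1, 2))))
Function('H')(G) = Add(Mul(2, Pow(G, 2)), Mul(3, Pow(2, Rational(1, 2)))) (Function('H')(G) = Add(Add(Pow(G, 2), Mul(G, G)), Mul(Pow(2, Rational(1, 2)), Pow(9, Rational(1, 2)))) = Add(Add(Pow(G, 2), Pow(G, 2)), Mul(Pow(2, Rational(1, 2)), 3)) = Add(Mul(2, Pow(G, 2)), Mul(3, Pow(2, Rational(1, 2)))))
Pow(Add(Function('H')(k), -33183), Rational(1, 2)) = Pow(Add(Add(Mul(2, Pow(167, 2)), Mul(3, Pow(2, Rational(1, 2)))), -33183), Rational(1, 2)) = Pow(Add(Add(Mul(2, 27889), Mul(3, Pow(2, Rational(1, 2)))), -33183), Rational(1, 2)) = Pow(Add(Add(55778, Mul(3, Pow(2, Rational(1, 2)))), -33183), Rational(1, 2)) = Pow(Add(22595, Mul(3, Pow(2, Rational(1, 2)))), Rational(1, 2))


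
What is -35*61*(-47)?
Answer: 100345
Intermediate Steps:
-35*61*(-47) = -2135*(-47) = 100345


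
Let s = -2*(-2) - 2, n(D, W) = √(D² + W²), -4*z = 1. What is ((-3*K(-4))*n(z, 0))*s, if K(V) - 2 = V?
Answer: 3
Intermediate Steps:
z = -¼ (z = -¼*1 = -¼ ≈ -0.25000)
K(V) = 2 + V
s = 2 (s = 4 - 2 = 2)
((-3*K(-4))*n(z, 0))*s = ((-3*(2 - 4))*√((-¼)² + 0²))*2 = ((-3*(-2))*√(1/16 + 0))*2 = (6*√(1/16))*2 = (6*(¼))*2 = (3/2)*2 = 3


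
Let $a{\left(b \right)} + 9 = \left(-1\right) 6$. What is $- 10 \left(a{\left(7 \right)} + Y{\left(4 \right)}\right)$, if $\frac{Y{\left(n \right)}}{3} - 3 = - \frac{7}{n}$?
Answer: $\frac{225}{2} \approx 112.5$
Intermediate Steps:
$a{\left(b \right)} = -15$ ($a{\left(b \right)} = -9 - 6 = -15$)
$Y{\left(n \right)} = 9 - \frac{21}{n}$ ($Y{\left(n \right)} = 9 + 3 \left(- \frac{7}{n}\right) = 9 - \frac{21}{n}$)
$- 10 \left(a{\left(7 \right)} + Y{\left(4 \right)}\right) = - 10 \left(-15 + \left(9 - \frac{21}{4}\right)\right) = - 10 \left(-15 + \frac{15}{4}\right) = \left(-10\right) \left(- \frac{45}{4}\right) = \frac{225}{2}$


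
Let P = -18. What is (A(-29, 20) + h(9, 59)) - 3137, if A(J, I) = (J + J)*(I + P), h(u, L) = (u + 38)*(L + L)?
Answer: 2293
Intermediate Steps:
h(u, L) = 2*L*(38 + u) (h(u, L) = (38 + u)*(2*L) = 2*L*(38 + u))
A(J, I) = 2*J*(-18 + I) (A(J, I) = (J + J)*(I - 18) = (2*J)*(-18 + I) = 2*J*(-18 + I))
(A(-29, 20) + h(9, 59)) - 3137 = (2*(-29)*(-18 + 20) + 2*59*(38 + 9)) - 3137 = (2*(-29)*2 + 2*59*47) - 3137 = (-116 + 5546) - 3137 = 5430 - 3137 = 2293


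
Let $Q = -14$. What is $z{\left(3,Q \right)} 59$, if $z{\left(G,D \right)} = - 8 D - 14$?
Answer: $5782$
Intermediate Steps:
$z{\left(G,D \right)} = -14 - 8 D$
$z{\left(3,Q \right)} 59 = \left(-14 - -112\right) 59 = \left(-14 + 112\right) 59 = 98 \cdot 59 = 5782$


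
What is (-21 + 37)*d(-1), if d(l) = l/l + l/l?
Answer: 32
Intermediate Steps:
d(l) = 2 (d(l) = 1 + 1 = 2)
(-21 + 37)*d(-1) = (-21 + 37)*2 = 16*2 = 32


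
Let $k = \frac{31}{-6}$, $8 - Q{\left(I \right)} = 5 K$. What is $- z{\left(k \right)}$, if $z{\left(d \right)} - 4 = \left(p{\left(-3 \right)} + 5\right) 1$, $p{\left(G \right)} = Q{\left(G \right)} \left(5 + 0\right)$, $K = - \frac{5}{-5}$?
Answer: $-24$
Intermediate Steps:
$K = 1$ ($K = \left(-5\right) \left(- \frac{1}{5}\right) = 1$)
$Q{\left(I \right)} = 3$ ($Q{\left(I \right)} = 8 - 5 \cdot 1 = 8 - 5 = 3$)
$p{\left(G \right)} = 15$ ($p{\left(G \right)} = 3 \left(5 + 0\right) = 3 \cdot 5 = 15$)
$k = - \frac{31}{6}$ ($k = 31 \left(- \frac{1}{6}\right) = - \frac{31}{6} \approx -5.1667$)
$z{\left(d \right)} = 24$ ($z{\left(d \right)} = 4 + \left(15 + 5\right) 1 = 4 + 20 \cdot 1 = 4 + 20 = 24$)
$- z{\left(k \right)} = \left(-1\right) 24 = -24$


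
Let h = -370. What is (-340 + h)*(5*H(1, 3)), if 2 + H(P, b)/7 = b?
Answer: -24850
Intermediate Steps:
H(P, b) = -14 + 7*b
(-340 + h)*(5*H(1, 3)) = (-340 - 370)*(5*(-14 + 7*3)) = -3550*(-14 + 21) = -3550*7 = -710*35 = -24850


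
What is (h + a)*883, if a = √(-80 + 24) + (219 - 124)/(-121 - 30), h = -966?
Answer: -128883563/151 + 1766*I*√14 ≈ -8.5353e+5 + 6607.8*I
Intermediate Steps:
a = -95/151 + 2*I*√14 (a = √(-56) + 95/(-151) = 2*I*√14 + 95*(-1/151) = 2*I*√14 - 95/151 = -95/151 + 2*I*√14 ≈ -0.62914 + 7.4833*I)
(h + a)*883 = (-966 + (-95/151 + 2*I*√14))*883 = (-145961/151 + 2*I*√14)*883 = -128883563/151 + 1766*I*√14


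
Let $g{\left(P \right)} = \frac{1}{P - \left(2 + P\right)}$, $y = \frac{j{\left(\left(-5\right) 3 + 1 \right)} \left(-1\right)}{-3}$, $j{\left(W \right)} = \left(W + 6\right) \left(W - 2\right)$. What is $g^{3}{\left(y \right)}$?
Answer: $- \frac{1}{8} \approx -0.125$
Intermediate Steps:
$j{\left(W \right)} = \left(-2 + W\right) \left(6 + W\right)$ ($j{\left(W \right)} = \left(6 + W\right) \left(-2 + W\right) = \left(-2 + W\right) \left(6 + W\right)$)
$y = \frac{128}{3}$ ($y = \frac{\left(-12 + \left(\left(-5\right) 3 + 1\right)^{2} + 4 \left(\left(-5\right) 3 + 1\right)\right) \left(-1\right)}{-3} = \left(-12 + \left(-15 + 1\right)^{2} + 4 \left(-15 + 1\right)\right) \left(-1\right) \left(- \frac{1}{3}\right) = \left(-12 + \left(-14\right)^{2} + 4 \left(-14\right)\right) \left(-1\right) \left(- \frac{1}{3}\right) = \left(-12 + 196 - 56\right) \left(-1\right) \left(- \frac{1}{3}\right) = 128 \left(-1\right) \left(- \frac{1}{3}\right) = \left(-128\right) \left(- \frac{1}{3}\right) = \frac{128}{3} \approx 42.667$)
$g{\left(P \right)} = - \frac{1}{2}$ ($g{\left(P \right)} = \frac{1}{-2} = - \frac{1}{2}$)
$g^{3}{\left(y \right)} = \left(- \frac{1}{2}\right)^{3} = - \frac{1}{8}$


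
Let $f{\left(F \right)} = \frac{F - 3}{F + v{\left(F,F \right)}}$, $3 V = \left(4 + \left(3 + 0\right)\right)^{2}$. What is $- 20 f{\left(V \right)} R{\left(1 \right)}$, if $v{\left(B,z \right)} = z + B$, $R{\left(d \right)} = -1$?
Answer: $\frac{800}{147} \approx 5.4422$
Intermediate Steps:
$v{\left(B,z \right)} = B + z$
$V = \frac{49}{3}$ ($V = \frac{\left(4 + \left(3 + 0\right)\right)^{2}}{3} = \frac{\left(4 + 3\right)^{2}}{3} = \frac{7^{2}}{3} = \frac{1}{3} \cdot 49 = \frac{49}{3} \approx 16.333$)
$f{\left(F \right)} = \frac{-3 + F}{3 F}$ ($f{\left(F \right)} = \frac{F - 3}{F + \left(F + F\right)} = \frac{-3 + F}{F + 2 F} = \frac{-3 + F}{3 F}$)
$- 20 f{\left(V \right)} R{\left(1 \right)} = - 20 \frac{-3 + \frac{49}{3}}{3 \cdot \frac{49}{3}} \left(-1\right) = - 20 \cdot \frac{1}{3} \cdot \frac{3}{49} \cdot \frac{40}{3} \left(-1\right) = \left(-20\right) \frac{40}{147} \left(-1\right) = \left(- \frac{800}{147}\right) \left(-1\right) = \frac{800}{147}$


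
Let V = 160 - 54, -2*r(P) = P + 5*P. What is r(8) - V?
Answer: -130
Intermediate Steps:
r(P) = -3*P (r(P) = -(P + 5*P)/2 = -3*P)
V = 106
r(8) - V = -3*8 - 1*106 = -24 - 106 = -130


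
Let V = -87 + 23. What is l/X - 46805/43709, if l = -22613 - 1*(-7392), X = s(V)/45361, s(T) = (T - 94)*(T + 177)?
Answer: 30177596731259/780380486 ≈ 38670.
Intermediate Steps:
V = -64
s(T) = (-94 + T)*(177 + T)
X = -17854/45361 (X = (-16638 + (-64)² + 83*(-64))/45361 = (-16638 + 4096 - 5312)*(1/45361) = -17854*1/45361 = -17854/45361 ≈ -0.39360)
l = -15221 (l = -22613 + 7392 = -15221)
l/X - 46805/43709 = -15221/(-17854/45361) - 46805/43709 = -15221*(-45361/17854) - 46805*1/43709 = 690439781/17854 - 46805/43709 = 30177596731259/780380486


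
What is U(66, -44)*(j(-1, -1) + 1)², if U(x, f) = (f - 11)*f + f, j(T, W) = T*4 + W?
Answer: 38016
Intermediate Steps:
j(T, W) = W + 4*T (j(T, W) = 4*T + W = W + 4*T)
U(x, f) = f + f*(-11 + f) (U(x, f) = (-11 + f)*f + f = f*(-11 + f) + f = f + f*(-11 + f))
U(66, -44)*(j(-1, -1) + 1)² = (-44*(-10 - 44))*((-1 + 4*(-1)) + 1)² = (-44*(-54))*((-1 - 4) + 1)² = 2376*(-5 + 1)² = 2376*(-4)² = 2376*16 = 38016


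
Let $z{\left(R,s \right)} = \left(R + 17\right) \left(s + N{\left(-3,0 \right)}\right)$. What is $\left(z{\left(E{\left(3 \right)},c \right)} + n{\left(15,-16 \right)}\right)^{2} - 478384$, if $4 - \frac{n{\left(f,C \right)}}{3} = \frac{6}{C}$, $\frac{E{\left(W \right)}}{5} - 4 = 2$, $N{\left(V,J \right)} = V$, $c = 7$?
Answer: $- \frac{28027695}{64} \approx -4.3793 \cdot 10^{5}$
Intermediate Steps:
$E{\left(W \right)} = 30$ ($E{\left(W \right)} = 20 + 5 \cdot 2 = 20 + 10 = 30$)
$z{\left(R,s \right)} = \left(-3 + s\right) \left(17 + R\right)$ ($z{\left(R,s \right)} = \left(R + 17\right) \left(s - 3\right) = \left(17 + R\right) \left(-3 + s\right) = \left(-3 + s\right) \left(17 + R\right)$)
$n{\left(f,C \right)} = 12 - \frac{18}{C}$ ($n{\left(f,C \right)} = 12 - 3 \frac{6}{C} = 12 - \frac{18}{C}$)
$\left(z{\left(E{\left(3 \right)},c \right)} + n{\left(15,-16 \right)}\right)^{2} - 478384 = \left(\left(-51 - 90 + 17 \cdot 7 + 30 \cdot 7\right) + \left(12 - \frac{18}{-16}\right)\right)^{2} - 478384 = \left(\left(-51 - 90 + 119 + 210\right) + \left(12 - - \frac{9}{8}\right)\right)^{2} - 478384 = \left(188 + \left(12 + \frac{9}{8}\right)\right)^{2} - 478384 = \left(188 + \frac{105}{8}\right)^{2} - 478384 = \left(\frac{1609}{8}\right)^{2} - 478384 = \frac{2588881}{64} - 478384 = - \frac{28027695}{64}$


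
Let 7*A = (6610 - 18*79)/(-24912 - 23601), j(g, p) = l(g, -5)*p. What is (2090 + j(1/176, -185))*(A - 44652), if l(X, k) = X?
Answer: -696863513323825/7471002 ≈ -9.3276e+7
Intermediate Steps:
j(g, p) = g*p
A = -5188/339591 (A = ((6610 - 18*79)/(-24912 - 23601))/7 = ((6610 - 1422)/(-48513))/7 = (5188*(-1/48513))/7 = (1/7)*(-5188/48513) = -5188/339591 ≈ -0.015277)
(2090 + j(1/176, -185))*(A - 44652) = (2090 - 185/176)*(-5188/339591 - 44652) = (2090 + (1/176)*(-185))*(-15163422520/339591) = (2090 - 185/176)*(-15163422520/339591) = (367655/176)*(-15163422520/339591) = -696863513323825/7471002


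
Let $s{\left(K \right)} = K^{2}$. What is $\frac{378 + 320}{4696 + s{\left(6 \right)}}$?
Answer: $\frac{349}{2366} \approx 0.14751$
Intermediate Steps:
$\frac{378 + 320}{4696 + s{\left(6 \right)}} = \frac{378 + 320}{4696 + 6^{2}} = \frac{698}{4696 + 36} = \frac{698}{4732} = 698 \cdot \frac{1}{4732} = \frac{349}{2366}$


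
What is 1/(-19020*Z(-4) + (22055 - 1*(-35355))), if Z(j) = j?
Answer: 1/133490 ≈ 7.4912e-6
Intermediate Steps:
1/(-19020*Z(-4) + (22055 - 1*(-35355))) = 1/(-19020*(-4) + (22055 - 1*(-35355))) = 1/(76080 + (22055 + 35355)) = 1/(76080 + 57410) = 1/133490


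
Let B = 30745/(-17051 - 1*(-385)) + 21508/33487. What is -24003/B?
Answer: 343485602334/17207833 ≈ 19961.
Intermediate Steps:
B = -51623499/42930334 (B = 30745/(-17051 + 385) + 21508*(1/33487) = 30745/(-16666) + 21508/33487 = 30745*(-1/16666) + 21508/33487 = -2365/1282 + 21508/33487 = -51623499/42930334 ≈ -1.2025)
-24003/B = -24003/(-51623499/42930334) = -24003*(-42930334/51623499) = 343485602334/17207833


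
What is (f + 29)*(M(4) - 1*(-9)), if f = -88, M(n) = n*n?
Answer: -1475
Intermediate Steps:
M(n) = n²
(f + 29)*(M(4) - 1*(-9)) = (-88 + 29)*(4² - 1*(-9)) = -59*(16 + 9) = -59*25 = -1475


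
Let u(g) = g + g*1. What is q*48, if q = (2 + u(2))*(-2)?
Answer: -576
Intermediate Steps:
u(g) = 2*g (u(g) = g + g = 2*g)
q = -12 (q = (2 + 2*2)*(-2) = (2 + 4)*(-2) = 6*(-2) = -12)
q*48 = -12*48 = -576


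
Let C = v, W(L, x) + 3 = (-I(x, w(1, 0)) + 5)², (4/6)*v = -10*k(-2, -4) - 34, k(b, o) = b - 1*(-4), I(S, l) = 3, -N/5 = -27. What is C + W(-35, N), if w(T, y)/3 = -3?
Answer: -80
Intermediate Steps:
N = 135 (N = -5*(-27) = 135)
w(T, y) = -9 (w(T, y) = 3*(-3) = -9)
k(b, o) = 4 + b (k(b, o) = b + 4 = 4 + b)
v = -81 (v = 3*(-10*(4 - 2) - 34)/2 = 3*(-10*2 - 34)/2 = 3*(-20 - 34)/2 = (3/2)*(-54) = -81)
W(L, x) = 1 (W(L, x) = -3 + (-1*3 + 5)² = -3 + (-3 + 5)² = -3 + 2² = -3 + 4 = 1)
C = -81
C + W(-35, N) = -81 + 1 = -80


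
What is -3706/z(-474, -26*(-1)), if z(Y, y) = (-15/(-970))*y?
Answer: -359482/39 ≈ -9217.5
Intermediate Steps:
z(Y, y) = 3*y/194 (z(Y, y) = (-15*(-1/970))*y = 3*y/194)
-3706/z(-474, -26*(-1)) = -3706/(3*(-26*(-1))/194) = -3706/((3/194)*26) = -3706/39/97 = -3706*97/39 = -359482/39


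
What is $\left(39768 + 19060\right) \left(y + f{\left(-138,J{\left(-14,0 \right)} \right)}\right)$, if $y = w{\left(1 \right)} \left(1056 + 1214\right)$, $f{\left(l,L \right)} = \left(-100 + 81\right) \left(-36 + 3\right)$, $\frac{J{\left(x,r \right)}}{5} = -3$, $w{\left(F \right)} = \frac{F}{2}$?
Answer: $103654936$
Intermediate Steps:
$w{\left(F \right)} = \frac{F}{2}$ ($w{\left(F \right)} = F \frac{1}{2} = \frac{F}{2}$)
$J{\left(x,r \right)} = -15$ ($J{\left(x,r \right)} = 5 \left(-3\right) = -15$)
$f{\left(l,L \right)} = 627$ ($f{\left(l,L \right)} = \left(-19\right) \left(-33\right) = 627$)
$y = 1135$ ($y = \frac{1}{2} \cdot 1 \left(1056 + 1214\right) = \frac{1}{2} \cdot 2270 = 1135$)
$\left(39768 + 19060\right) \left(y + f{\left(-138,J{\left(-14,0 \right)} \right)}\right) = \left(39768 + 19060\right) \left(1135 + 627\right) = 58828 \cdot 1762 = 103654936$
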